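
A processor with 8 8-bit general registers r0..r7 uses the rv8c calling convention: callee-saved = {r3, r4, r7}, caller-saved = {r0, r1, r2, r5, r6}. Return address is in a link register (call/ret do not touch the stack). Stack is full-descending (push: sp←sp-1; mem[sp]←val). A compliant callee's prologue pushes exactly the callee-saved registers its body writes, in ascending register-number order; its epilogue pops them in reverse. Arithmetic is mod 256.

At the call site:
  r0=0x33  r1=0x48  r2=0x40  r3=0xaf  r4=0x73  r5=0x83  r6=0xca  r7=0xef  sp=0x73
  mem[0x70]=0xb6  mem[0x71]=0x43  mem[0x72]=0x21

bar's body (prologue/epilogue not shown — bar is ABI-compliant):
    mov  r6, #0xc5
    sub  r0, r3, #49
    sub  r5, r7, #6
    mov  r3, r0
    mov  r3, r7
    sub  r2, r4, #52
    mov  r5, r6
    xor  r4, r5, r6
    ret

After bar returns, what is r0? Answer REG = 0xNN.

REG = 0x7e

prologue: push r3 → mem[0x72]=0xaf, sp=0x72
prologue: push r4 → mem[0x71]=0x73, sp=0x71
body[0] mov  r6, #0xc5 → r6=0xc5
body[1] sub  r0, r3, #49 → r0=0x7e
body[2] sub  r5, r7, #6 → r5=0xe9
body[3] mov  r3, r0 → r3=0x7e
body[4] mov  r3, r7 → r3=0xef
body[5] sub  r2, r4, #52 → r2=0x3f
body[6] mov  r5, r6 → r5=0xc5
body[7] xor  r4, r5, r6 → r4=0x00
epilogue: pop r4=0x73, sp=0x72
epilogue: pop r3=0xaf, sp=0x73
r0 is caller-saved → body value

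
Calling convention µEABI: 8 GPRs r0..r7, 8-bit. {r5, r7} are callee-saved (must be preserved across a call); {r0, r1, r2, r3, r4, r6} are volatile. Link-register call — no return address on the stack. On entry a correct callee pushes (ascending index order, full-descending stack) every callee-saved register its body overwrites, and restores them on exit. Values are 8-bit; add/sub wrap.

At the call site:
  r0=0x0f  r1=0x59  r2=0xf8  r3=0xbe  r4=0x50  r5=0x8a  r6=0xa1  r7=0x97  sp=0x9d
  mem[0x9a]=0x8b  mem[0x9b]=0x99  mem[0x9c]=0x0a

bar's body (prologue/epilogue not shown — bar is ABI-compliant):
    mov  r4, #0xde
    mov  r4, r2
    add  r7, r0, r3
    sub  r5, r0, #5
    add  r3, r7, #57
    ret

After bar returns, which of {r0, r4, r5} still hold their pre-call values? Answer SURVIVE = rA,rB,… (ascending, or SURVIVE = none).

SURVIVE = r0,r5

prologue: push r5 → mem[0x9c]=0x8a, sp=0x9c
prologue: push r7 → mem[0x9b]=0x97, sp=0x9b
body[0] mov  r4, #0xde → r4=0xde
body[1] mov  r4, r2 → r4=0xf8
body[2] add  r7, r0, r3 → r7=0xcd
body[3] sub  r5, r0, #5 → r5=0x0a
body[4] add  r3, r7, #57 → r3=0x06
epilogue: pop r7=0x97, sp=0x9c
epilogue: pop r5=0x8a, sp=0x9d
r0: caller-saved, written=False
r4: caller-saved, written=True
r5: callee-saved, written=True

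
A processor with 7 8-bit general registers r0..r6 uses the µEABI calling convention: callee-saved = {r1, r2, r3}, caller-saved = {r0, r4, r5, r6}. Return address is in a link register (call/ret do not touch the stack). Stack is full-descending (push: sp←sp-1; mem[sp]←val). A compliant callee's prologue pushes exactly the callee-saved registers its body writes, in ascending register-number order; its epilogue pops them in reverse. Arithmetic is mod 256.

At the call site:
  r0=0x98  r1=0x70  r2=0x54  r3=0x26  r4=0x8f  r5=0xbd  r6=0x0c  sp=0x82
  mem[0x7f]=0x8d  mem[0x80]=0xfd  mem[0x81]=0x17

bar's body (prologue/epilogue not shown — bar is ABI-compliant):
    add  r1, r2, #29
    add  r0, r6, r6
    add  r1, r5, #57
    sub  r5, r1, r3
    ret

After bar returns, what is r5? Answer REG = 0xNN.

REG = 0xd0

prologue: push r1 -> mem[0x81]=0x70, sp=0x81
body[0] add  r1, r2, #29 -> r1=0x71
body[1] add  r0, r6, r6 -> r0=0x18
body[2] add  r1, r5, #57 -> r1=0xf6
body[3] sub  r5, r1, r3 -> r5=0xd0
epilogue: pop r1=0x70, sp=0x82
r5 is caller-saved -> body value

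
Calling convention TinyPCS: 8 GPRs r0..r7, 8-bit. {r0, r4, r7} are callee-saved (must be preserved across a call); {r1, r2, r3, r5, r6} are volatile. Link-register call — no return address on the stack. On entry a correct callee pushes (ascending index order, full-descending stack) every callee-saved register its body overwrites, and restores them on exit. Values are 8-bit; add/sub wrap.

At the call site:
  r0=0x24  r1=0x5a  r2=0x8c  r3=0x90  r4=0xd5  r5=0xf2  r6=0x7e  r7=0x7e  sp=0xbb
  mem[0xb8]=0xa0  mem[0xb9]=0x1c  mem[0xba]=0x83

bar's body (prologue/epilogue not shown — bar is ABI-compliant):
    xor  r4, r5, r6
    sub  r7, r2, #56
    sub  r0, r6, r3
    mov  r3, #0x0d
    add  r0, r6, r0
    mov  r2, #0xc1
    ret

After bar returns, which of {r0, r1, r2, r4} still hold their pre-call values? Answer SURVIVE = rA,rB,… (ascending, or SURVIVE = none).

SURVIVE = r0,r1,r4

prologue: push r0 -> mem[0xba]=0x24, sp=0xba
prologue: push r4 -> mem[0xb9]=0xd5, sp=0xb9
prologue: push r7 -> mem[0xb8]=0x7e, sp=0xb8
body[0] xor  r4, r5, r6 -> r4=0x8c
body[1] sub  r7, r2, #56 -> r7=0x54
body[2] sub  r0, r6, r3 -> r0=0xee
body[3] mov  r3, #0x0d -> r3=0x0d
body[4] add  r0, r6, r0 -> r0=0x6c
body[5] mov  r2, #0xc1 -> r2=0xc1
epilogue: pop r7=0x7e, sp=0xb9
epilogue: pop r4=0xd5, sp=0xba
epilogue: pop r0=0x24, sp=0xbb
r0: callee-saved, written=True
r1: caller-saved, written=False
r2: caller-saved, written=True
r4: callee-saved, written=True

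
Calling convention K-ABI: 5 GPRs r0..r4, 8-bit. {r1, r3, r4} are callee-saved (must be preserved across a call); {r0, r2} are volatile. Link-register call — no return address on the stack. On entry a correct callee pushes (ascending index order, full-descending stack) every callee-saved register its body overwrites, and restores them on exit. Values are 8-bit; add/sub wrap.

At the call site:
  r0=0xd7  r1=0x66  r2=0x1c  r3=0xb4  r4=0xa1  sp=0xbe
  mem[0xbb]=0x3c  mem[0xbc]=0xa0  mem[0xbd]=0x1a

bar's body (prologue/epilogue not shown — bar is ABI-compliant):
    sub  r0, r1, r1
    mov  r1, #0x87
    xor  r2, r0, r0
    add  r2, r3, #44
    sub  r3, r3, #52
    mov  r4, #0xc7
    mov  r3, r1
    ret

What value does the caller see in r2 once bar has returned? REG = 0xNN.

REG = 0xe0

prologue: push r1 → mem[0xbd]=0x66, sp=0xbd
prologue: push r3 → mem[0xbc]=0xb4, sp=0xbc
prologue: push r4 → mem[0xbb]=0xa1, sp=0xbb
body[0] sub  r0, r1, r1 → r0=0x00
body[1] mov  r1, #0x87 → r1=0x87
body[2] xor  r2, r0, r0 → r2=0x00
body[3] add  r2, r3, #44 → r2=0xe0
body[4] sub  r3, r3, #52 → r3=0x80
body[5] mov  r4, #0xc7 → r4=0xc7
body[6] mov  r3, r1 → r3=0x87
epilogue: pop r4=0xa1, sp=0xbc
epilogue: pop r3=0xb4, sp=0xbd
epilogue: pop r1=0x66, sp=0xbe
r2 is caller-saved → body value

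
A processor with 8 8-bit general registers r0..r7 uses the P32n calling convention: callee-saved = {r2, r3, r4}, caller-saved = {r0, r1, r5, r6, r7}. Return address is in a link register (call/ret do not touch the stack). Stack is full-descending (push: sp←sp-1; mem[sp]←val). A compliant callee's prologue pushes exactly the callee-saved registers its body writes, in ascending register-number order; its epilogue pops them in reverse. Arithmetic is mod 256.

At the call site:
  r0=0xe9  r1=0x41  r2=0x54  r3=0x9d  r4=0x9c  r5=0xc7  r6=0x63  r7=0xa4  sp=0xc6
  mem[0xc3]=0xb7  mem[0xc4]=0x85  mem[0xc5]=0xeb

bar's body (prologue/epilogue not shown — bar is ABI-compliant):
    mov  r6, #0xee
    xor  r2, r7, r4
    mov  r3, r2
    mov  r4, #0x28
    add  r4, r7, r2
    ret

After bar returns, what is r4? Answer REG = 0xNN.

REG = 0x9c

prologue: push r2 -> mem[0xc5]=0x54, sp=0xc5
prologue: push r3 -> mem[0xc4]=0x9d, sp=0xc4
prologue: push r4 -> mem[0xc3]=0x9c, sp=0xc3
body[0] mov  r6, #0xee -> r6=0xee
body[1] xor  r2, r7, r4 -> r2=0x38
body[2] mov  r3, r2 -> r3=0x38
body[3] mov  r4, #0x28 -> r4=0x28
body[4] add  r4, r7, r2 -> r4=0xdc
epilogue: pop r4=0x9c, sp=0xc4
epilogue: pop r3=0x9d, sp=0xc5
epilogue: pop r2=0x54, sp=0xc6
r4 is callee-saved -> restored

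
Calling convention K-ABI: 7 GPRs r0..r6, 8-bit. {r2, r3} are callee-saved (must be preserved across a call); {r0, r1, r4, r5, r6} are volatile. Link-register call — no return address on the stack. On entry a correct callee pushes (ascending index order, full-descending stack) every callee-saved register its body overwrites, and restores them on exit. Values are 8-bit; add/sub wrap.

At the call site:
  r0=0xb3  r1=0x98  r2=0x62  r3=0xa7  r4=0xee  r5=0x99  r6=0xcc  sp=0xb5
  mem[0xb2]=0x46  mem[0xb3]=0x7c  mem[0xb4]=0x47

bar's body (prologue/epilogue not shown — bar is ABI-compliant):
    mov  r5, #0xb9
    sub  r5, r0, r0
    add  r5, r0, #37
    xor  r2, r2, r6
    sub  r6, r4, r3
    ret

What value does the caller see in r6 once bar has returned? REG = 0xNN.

REG = 0x47

prologue: push r2 → mem[0xb4]=0x62, sp=0xb4
body[0] mov  r5, #0xb9 → r5=0xb9
body[1] sub  r5, r0, r0 → r5=0x00
body[2] add  r5, r0, #37 → r5=0xd8
body[3] xor  r2, r2, r6 → r2=0xae
body[4] sub  r6, r4, r3 → r6=0x47
epilogue: pop r2=0x62, sp=0xb5
r6 is caller-saved → body value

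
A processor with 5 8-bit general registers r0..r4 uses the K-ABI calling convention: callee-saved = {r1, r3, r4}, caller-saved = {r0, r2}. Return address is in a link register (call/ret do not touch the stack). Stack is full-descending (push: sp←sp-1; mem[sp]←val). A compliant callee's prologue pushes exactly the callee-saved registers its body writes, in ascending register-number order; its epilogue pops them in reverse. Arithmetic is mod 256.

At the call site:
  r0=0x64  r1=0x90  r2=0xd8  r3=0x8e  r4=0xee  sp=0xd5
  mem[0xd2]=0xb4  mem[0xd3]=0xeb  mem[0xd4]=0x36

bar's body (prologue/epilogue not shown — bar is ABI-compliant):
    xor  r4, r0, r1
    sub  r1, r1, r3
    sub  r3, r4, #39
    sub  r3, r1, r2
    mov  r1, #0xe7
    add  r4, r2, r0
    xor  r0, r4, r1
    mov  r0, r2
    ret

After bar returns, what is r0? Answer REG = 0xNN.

prologue: push r1 -> mem[0xd4]=0x90, sp=0xd4
prologue: push r3 -> mem[0xd3]=0x8e, sp=0xd3
prologue: push r4 -> mem[0xd2]=0xee, sp=0xd2
body[0] xor  r4, r0, r1 -> r4=0xf4
body[1] sub  r1, r1, r3 -> r1=0x02
body[2] sub  r3, r4, #39 -> r3=0xcd
body[3] sub  r3, r1, r2 -> r3=0x2a
body[4] mov  r1, #0xe7 -> r1=0xe7
body[5] add  r4, r2, r0 -> r4=0x3c
body[6] xor  r0, r4, r1 -> r0=0xdb
body[7] mov  r0, r2 -> r0=0xd8
epilogue: pop r4=0xee, sp=0xd3
epilogue: pop r3=0x8e, sp=0xd4
epilogue: pop r1=0x90, sp=0xd5
r0 is caller-saved -> body value

REG = 0xd8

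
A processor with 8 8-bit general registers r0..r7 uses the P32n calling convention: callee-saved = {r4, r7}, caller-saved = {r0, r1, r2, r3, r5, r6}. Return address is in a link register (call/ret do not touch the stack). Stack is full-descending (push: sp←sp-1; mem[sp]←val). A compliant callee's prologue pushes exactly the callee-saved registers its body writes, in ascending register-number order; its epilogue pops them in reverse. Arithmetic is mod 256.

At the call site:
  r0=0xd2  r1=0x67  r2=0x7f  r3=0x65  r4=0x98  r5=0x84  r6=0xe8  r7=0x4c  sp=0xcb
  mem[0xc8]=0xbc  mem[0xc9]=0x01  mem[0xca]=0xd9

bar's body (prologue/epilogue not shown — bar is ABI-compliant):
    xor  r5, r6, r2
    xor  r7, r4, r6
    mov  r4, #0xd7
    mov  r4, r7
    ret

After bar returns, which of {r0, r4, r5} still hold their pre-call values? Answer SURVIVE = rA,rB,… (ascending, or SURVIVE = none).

prologue: push r4 → mem[0xca]=0x98, sp=0xca
prologue: push r7 → mem[0xc9]=0x4c, sp=0xc9
body[0] xor  r5, r6, r2 → r5=0x97
body[1] xor  r7, r4, r6 → r7=0x70
body[2] mov  r4, #0xd7 → r4=0xd7
body[3] mov  r4, r7 → r4=0x70
epilogue: pop r7=0x4c, sp=0xca
epilogue: pop r4=0x98, sp=0xcb
r0: caller-saved, written=False
r4: callee-saved, written=True
r5: caller-saved, written=True

SURVIVE = r0,r4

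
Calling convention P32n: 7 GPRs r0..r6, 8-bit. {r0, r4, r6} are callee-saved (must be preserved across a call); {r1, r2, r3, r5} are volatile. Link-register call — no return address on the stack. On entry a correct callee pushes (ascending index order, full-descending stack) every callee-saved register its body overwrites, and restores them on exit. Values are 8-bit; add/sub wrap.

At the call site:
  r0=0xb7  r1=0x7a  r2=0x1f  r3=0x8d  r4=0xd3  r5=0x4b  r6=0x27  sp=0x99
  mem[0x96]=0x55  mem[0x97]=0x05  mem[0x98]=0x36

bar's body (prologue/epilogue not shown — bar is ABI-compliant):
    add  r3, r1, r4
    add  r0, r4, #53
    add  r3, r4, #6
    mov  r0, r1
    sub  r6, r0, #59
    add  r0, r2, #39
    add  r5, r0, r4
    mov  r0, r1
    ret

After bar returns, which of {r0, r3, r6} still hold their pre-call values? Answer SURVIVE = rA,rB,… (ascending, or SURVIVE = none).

SURVIVE = r0,r6

prologue: push r0 -> mem[0x98]=0xb7, sp=0x98
prologue: push r6 -> mem[0x97]=0x27, sp=0x97
body[0] add  r3, r1, r4 -> r3=0x4d
body[1] add  r0, r4, #53 -> r0=0x08
body[2] add  r3, r4, #6 -> r3=0xd9
body[3] mov  r0, r1 -> r0=0x7a
body[4] sub  r6, r0, #59 -> r6=0x3f
body[5] add  r0, r2, #39 -> r0=0x46
body[6] add  r5, r0, r4 -> r5=0x19
body[7] mov  r0, r1 -> r0=0x7a
epilogue: pop r6=0x27, sp=0x98
epilogue: pop r0=0xb7, sp=0x99
r0: callee-saved, written=True
r3: caller-saved, written=True
r6: callee-saved, written=True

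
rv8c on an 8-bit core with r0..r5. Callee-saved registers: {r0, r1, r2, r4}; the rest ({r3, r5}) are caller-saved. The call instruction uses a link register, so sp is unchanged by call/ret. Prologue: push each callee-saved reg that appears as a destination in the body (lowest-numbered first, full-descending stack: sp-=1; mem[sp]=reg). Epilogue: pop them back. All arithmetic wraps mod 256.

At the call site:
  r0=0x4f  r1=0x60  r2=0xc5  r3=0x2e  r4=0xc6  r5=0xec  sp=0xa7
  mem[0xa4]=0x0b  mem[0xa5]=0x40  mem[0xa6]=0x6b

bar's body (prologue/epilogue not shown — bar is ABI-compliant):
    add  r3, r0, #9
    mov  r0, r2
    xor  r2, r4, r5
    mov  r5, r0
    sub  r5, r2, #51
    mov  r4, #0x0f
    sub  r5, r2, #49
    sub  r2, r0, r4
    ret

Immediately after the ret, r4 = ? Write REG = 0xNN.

REG = 0xc6

prologue: push r0 -> mem[0xa6]=0x4f, sp=0xa6
prologue: push r2 -> mem[0xa5]=0xc5, sp=0xa5
prologue: push r4 -> mem[0xa4]=0xc6, sp=0xa4
body[0] add  r3, r0, #9 -> r3=0x58
body[1] mov  r0, r2 -> r0=0xc5
body[2] xor  r2, r4, r5 -> r2=0x2a
body[3] mov  r5, r0 -> r5=0xc5
body[4] sub  r5, r2, #51 -> r5=0xf7
body[5] mov  r4, #0x0f -> r4=0x0f
body[6] sub  r5, r2, #49 -> r5=0xf9
body[7] sub  r2, r0, r4 -> r2=0xb6
epilogue: pop r4=0xc6, sp=0xa5
epilogue: pop r2=0xc5, sp=0xa6
epilogue: pop r0=0x4f, sp=0xa7
r4 is callee-saved -> restored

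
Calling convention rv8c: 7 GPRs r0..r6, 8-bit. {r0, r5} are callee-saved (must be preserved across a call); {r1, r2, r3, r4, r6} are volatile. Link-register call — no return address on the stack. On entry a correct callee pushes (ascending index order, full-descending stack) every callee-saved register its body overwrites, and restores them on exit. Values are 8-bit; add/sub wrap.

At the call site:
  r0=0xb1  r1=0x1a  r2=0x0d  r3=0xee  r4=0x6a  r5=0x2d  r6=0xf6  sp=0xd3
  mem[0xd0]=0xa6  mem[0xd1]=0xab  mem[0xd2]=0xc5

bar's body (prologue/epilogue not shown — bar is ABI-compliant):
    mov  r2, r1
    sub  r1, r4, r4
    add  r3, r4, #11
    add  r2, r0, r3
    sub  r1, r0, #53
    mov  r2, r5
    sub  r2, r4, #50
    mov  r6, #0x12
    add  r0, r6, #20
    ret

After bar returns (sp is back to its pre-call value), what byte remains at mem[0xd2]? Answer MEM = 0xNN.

MEM = 0xb1

prologue: push r0 → mem[0xd2]=0xb1, sp=0xd2
body[0] mov  r2, r1 → r2=0x1a
body[1] sub  r1, r4, r4 → r1=0x00
body[2] add  r3, r4, #11 → r3=0x75
body[3] add  r2, r0, r3 → r2=0x26
body[4] sub  r1, r0, #53 → r1=0x7c
body[5] mov  r2, r5 → r2=0x2d
body[6] sub  r2, r4, #50 → r2=0x38
body[7] mov  r6, #0x12 → r6=0x12
body[8] add  r0, r6, #20 → r0=0x26
epilogue: pop r0=0xb1, sp=0xd3
prologue pushed ['r0'] at ['0xd2']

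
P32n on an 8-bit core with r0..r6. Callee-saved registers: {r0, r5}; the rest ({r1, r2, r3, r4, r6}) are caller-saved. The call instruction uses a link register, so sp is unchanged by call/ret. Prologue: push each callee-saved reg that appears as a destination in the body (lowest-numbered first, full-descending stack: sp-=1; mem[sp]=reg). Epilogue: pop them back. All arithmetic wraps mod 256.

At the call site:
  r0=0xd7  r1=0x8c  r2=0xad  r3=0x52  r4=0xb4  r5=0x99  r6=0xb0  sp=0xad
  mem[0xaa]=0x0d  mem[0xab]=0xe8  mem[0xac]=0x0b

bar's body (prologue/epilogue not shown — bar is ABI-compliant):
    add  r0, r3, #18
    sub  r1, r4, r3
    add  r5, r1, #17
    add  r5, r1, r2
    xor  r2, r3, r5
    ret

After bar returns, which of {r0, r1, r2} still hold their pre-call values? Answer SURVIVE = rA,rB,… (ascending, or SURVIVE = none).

prologue: push r0 -> mem[0xac]=0xd7, sp=0xac
prologue: push r5 -> mem[0xab]=0x99, sp=0xab
body[0] add  r0, r3, #18 -> r0=0x64
body[1] sub  r1, r4, r3 -> r1=0x62
body[2] add  r5, r1, #17 -> r5=0x73
body[3] add  r5, r1, r2 -> r5=0x0f
body[4] xor  r2, r3, r5 -> r2=0x5d
epilogue: pop r5=0x99, sp=0xac
epilogue: pop r0=0xd7, sp=0xad
r0: callee-saved, written=True
r1: caller-saved, written=True
r2: caller-saved, written=True

SURVIVE = r0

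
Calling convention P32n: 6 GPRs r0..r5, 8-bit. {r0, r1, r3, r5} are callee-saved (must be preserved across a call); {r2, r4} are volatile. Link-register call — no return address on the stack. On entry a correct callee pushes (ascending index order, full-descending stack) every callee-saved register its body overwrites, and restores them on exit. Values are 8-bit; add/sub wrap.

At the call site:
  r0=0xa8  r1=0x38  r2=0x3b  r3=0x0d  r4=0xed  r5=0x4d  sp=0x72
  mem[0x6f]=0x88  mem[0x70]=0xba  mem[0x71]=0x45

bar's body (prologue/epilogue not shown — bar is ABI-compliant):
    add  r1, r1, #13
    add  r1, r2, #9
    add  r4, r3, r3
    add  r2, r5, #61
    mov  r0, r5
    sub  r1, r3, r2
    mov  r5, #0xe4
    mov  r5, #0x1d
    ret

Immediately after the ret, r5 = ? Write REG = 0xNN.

prologue: push r0 → mem[0x71]=0xa8, sp=0x71
prologue: push r1 → mem[0x70]=0x38, sp=0x70
prologue: push r5 → mem[0x6f]=0x4d, sp=0x6f
body[0] add  r1, r1, #13 → r1=0x45
body[1] add  r1, r2, #9 → r1=0x44
body[2] add  r4, r3, r3 → r4=0x1a
body[3] add  r2, r5, #61 → r2=0x8a
body[4] mov  r0, r5 → r0=0x4d
body[5] sub  r1, r3, r2 → r1=0x83
body[6] mov  r5, #0xe4 → r5=0xe4
body[7] mov  r5, #0x1d → r5=0x1d
epilogue: pop r5=0x4d, sp=0x70
epilogue: pop r1=0x38, sp=0x71
epilogue: pop r0=0xa8, sp=0x72
r5 is callee-saved → restored

REG = 0x4d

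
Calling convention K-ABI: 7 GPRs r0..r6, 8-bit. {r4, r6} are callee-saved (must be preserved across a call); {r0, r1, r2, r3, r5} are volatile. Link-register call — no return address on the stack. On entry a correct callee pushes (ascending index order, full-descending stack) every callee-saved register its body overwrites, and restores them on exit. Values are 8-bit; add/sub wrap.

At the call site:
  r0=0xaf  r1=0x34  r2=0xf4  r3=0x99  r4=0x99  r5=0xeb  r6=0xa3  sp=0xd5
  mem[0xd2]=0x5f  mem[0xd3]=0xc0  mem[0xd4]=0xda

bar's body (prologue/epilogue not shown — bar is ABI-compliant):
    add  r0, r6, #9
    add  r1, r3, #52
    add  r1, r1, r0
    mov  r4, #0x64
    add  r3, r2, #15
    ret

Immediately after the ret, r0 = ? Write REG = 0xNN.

prologue: push r4 -> mem[0xd4]=0x99, sp=0xd4
body[0] add  r0, r6, #9 -> r0=0xac
body[1] add  r1, r3, #52 -> r1=0xcd
body[2] add  r1, r1, r0 -> r1=0x79
body[3] mov  r4, #0x64 -> r4=0x64
body[4] add  r3, r2, #15 -> r3=0x03
epilogue: pop r4=0x99, sp=0xd5
r0 is caller-saved -> body value

REG = 0xac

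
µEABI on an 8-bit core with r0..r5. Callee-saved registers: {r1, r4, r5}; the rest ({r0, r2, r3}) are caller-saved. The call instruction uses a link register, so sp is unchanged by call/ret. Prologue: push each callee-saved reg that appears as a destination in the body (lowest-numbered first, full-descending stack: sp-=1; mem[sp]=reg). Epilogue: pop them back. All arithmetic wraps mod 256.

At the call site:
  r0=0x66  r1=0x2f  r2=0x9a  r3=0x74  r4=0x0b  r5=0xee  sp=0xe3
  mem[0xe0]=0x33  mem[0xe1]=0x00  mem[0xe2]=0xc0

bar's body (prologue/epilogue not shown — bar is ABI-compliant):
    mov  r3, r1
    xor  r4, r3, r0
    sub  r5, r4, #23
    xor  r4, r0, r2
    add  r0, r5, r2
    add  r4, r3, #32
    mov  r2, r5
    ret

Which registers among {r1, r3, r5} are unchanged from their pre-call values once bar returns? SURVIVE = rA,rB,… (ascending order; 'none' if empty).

prologue: push r4 -> mem[0xe2]=0x0b, sp=0xe2
prologue: push r5 -> mem[0xe1]=0xee, sp=0xe1
body[0] mov  r3, r1 -> r3=0x2f
body[1] xor  r4, r3, r0 -> r4=0x49
body[2] sub  r5, r4, #23 -> r5=0x32
body[3] xor  r4, r0, r2 -> r4=0xfc
body[4] add  r0, r5, r2 -> r0=0xcc
body[5] add  r4, r3, #32 -> r4=0x4f
body[6] mov  r2, r5 -> r2=0x32
epilogue: pop r5=0xee, sp=0xe2
epilogue: pop r4=0x0b, sp=0xe3
r1: callee-saved, written=False
r3: caller-saved, written=True
r5: callee-saved, written=True

SURVIVE = r1,r5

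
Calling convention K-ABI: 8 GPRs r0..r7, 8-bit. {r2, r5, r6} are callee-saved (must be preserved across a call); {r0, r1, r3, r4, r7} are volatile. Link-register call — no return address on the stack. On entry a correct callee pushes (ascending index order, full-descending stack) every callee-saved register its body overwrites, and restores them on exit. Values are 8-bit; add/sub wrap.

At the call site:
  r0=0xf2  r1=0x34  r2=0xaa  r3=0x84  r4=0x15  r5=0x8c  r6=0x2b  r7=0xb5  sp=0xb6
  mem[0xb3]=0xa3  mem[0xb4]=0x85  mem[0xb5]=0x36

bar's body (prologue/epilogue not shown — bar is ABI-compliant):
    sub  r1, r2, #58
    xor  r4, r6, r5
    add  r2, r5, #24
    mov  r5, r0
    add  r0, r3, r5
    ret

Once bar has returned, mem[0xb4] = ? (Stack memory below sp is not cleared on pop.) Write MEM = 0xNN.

prologue: push r2 -> mem[0xb5]=0xaa, sp=0xb5
prologue: push r5 -> mem[0xb4]=0x8c, sp=0xb4
body[0] sub  r1, r2, #58 -> r1=0x70
body[1] xor  r4, r6, r5 -> r4=0xa7
body[2] add  r2, r5, #24 -> r2=0xa4
body[3] mov  r5, r0 -> r5=0xf2
body[4] add  r0, r3, r5 -> r0=0x76
epilogue: pop r5=0x8c, sp=0xb5
epilogue: pop r2=0xaa, sp=0xb6
prologue pushed ['r2', 'r5'] at ['0xb5', '0xb4']

MEM = 0x8c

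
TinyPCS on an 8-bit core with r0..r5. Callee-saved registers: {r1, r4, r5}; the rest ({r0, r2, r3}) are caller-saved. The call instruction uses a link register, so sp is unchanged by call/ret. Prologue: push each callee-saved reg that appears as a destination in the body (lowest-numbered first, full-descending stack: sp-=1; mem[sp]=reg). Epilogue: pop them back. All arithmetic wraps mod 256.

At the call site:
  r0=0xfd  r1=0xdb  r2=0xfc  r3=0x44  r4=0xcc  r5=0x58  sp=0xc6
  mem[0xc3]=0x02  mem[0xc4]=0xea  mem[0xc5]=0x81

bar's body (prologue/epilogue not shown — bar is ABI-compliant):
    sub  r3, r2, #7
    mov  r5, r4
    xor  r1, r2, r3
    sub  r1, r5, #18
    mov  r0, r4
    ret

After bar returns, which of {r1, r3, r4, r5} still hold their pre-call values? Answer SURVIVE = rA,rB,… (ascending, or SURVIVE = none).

prologue: push r1 -> mem[0xc5]=0xdb, sp=0xc5
prologue: push r5 -> mem[0xc4]=0x58, sp=0xc4
body[0] sub  r3, r2, #7 -> r3=0xf5
body[1] mov  r5, r4 -> r5=0xcc
body[2] xor  r1, r2, r3 -> r1=0x09
body[3] sub  r1, r5, #18 -> r1=0xba
body[4] mov  r0, r4 -> r0=0xcc
epilogue: pop r5=0x58, sp=0xc5
epilogue: pop r1=0xdb, sp=0xc6
r1: callee-saved, written=True
r3: caller-saved, written=True
r4: callee-saved, written=False
r5: callee-saved, written=True

SURVIVE = r1,r4,r5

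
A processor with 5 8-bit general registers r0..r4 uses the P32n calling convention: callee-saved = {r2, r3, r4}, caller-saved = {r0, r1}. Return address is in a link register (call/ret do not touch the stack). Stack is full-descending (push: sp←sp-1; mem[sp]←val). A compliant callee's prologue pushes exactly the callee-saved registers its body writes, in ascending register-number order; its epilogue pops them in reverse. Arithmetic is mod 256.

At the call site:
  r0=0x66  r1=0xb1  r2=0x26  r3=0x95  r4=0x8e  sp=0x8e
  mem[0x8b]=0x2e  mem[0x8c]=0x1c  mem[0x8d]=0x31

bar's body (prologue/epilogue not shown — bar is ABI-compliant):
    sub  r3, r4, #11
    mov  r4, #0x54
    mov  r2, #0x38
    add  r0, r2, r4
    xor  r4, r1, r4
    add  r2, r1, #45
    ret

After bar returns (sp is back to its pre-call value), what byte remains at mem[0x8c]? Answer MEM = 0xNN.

prologue: push r2 → mem[0x8d]=0x26, sp=0x8d
prologue: push r3 → mem[0x8c]=0x95, sp=0x8c
prologue: push r4 → mem[0x8b]=0x8e, sp=0x8b
body[0] sub  r3, r4, #11 → r3=0x83
body[1] mov  r4, #0x54 → r4=0x54
body[2] mov  r2, #0x38 → r2=0x38
body[3] add  r0, r2, r4 → r0=0x8c
body[4] xor  r4, r1, r4 → r4=0xe5
body[5] add  r2, r1, #45 → r2=0xde
epilogue: pop r4=0x8e, sp=0x8c
epilogue: pop r3=0x95, sp=0x8d
epilogue: pop r2=0x26, sp=0x8e
prologue pushed ['r2', 'r3', 'r4'] at ['0x8d', '0x8c', '0x8b']

MEM = 0x95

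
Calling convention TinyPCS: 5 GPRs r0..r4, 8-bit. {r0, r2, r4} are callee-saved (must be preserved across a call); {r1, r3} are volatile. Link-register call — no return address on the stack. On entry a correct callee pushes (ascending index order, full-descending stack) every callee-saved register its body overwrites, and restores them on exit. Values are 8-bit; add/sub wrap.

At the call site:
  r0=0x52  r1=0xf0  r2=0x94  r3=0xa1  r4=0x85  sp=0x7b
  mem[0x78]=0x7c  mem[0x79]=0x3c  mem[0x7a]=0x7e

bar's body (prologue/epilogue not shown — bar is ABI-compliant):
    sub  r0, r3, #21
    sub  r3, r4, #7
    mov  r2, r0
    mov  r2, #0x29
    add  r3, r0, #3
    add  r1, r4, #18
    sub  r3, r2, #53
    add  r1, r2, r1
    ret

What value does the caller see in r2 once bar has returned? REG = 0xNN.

prologue: push r0 → mem[0x7a]=0x52, sp=0x7a
prologue: push r2 → mem[0x79]=0x94, sp=0x79
body[0] sub  r0, r3, #21 → r0=0x8c
body[1] sub  r3, r4, #7 → r3=0x7e
body[2] mov  r2, r0 → r2=0x8c
body[3] mov  r2, #0x29 → r2=0x29
body[4] add  r3, r0, #3 → r3=0x8f
body[5] add  r1, r4, #18 → r1=0x97
body[6] sub  r3, r2, #53 → r3=0xf4
body[7] add  r1, r2, r1 → r1=0xc0
epilogue: pop r2=0x94, sp=0x7a
epilogue: pop r0=0x52, sp=0x7b
r2 is callee-saved → restored

REG = 0x94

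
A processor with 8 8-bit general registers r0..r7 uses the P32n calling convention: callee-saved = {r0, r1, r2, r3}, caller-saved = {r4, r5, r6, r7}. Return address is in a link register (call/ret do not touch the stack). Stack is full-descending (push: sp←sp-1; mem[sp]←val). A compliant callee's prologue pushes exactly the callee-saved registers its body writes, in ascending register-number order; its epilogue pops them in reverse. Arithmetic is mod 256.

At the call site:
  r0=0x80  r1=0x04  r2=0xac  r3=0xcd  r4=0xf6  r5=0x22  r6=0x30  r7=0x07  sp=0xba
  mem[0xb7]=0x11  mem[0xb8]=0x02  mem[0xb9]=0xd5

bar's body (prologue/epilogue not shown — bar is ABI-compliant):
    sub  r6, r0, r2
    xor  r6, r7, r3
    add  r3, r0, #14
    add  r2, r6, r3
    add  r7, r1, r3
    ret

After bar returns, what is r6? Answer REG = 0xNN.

REG = 0xca

prologue: push r2 → mem[0xb9]=0xac, sp=0xb9
prologue: push r3 → mem[0xb8]=0xcd, sp=0xb8
body[0] sub  r6, r0, r2 → r6=0xd4
body[1] xor  r6, r7, r3 → r6=0xca
body[2] add  r3, r0, #14 → r3=0x8e
body[3] add  r2, r6, r3 → r2=0x58
body[4] add  r7, r1, r3 → r7=0x92
epilogue: pop r3=0xcd, sp=0xb9
epilogue: pop r2=0xac, sp=0xba
r6 is caller-saved → body value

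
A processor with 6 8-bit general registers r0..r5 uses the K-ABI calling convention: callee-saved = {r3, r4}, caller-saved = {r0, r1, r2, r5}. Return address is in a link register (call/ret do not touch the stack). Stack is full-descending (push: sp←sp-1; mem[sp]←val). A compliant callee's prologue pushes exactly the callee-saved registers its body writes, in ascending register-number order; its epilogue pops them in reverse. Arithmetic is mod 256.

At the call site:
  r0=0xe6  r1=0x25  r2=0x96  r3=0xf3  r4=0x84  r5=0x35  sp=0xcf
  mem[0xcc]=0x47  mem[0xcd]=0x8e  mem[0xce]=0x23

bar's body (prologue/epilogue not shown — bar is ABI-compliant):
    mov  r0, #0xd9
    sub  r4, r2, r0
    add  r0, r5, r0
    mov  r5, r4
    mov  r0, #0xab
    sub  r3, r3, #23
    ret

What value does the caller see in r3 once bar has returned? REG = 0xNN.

REG = 0xf3

prologue: push r3 → mem[0xce]=0xf3, sp=0xce
prologue: push r4 → mem[0xcd]=0x84, sp=0xcd
body[0] mov  r0, #0xd9 → r0=0xd9
body[1] sub  r4, r2, r0 → r4=0xbd
body[2] add  r0, r5, r0 → r0=0x0e
body[3] mov  r5, r4 → r5=0xbd
body[4] mov  r0, #0xab → r0=0xab
body[5] sub  r3, r3, #23 → r3=0xdc
epilogue: pop r4=0x84, sp=0xce
epilogue: pop r3=0xf3, sp=0xcf
r3 is callee-saved → restored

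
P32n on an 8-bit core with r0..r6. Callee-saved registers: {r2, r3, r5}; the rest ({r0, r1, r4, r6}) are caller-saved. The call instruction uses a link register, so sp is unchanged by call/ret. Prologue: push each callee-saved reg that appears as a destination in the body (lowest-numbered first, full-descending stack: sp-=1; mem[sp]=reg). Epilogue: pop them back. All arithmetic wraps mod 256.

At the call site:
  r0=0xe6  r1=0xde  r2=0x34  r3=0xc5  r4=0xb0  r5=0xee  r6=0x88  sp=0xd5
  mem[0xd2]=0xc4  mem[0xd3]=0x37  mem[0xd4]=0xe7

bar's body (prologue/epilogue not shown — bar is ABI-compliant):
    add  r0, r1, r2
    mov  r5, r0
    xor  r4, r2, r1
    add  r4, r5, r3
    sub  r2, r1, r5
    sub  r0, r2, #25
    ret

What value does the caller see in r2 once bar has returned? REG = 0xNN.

REG = 0x34

prologue: push r2 -> mem[0xd4]=0x34, sp=0xd4
prologue: push r5 -> mem[0xd3]=0xee, sp=0xd3
body[0] add  r0, r1, r2 -> r0=0x12
body[1] mov  r5, r0 -> r5=0x12
body[2] xor  r4, r2, r1 -> r4=0xea
body[3] add  r4, r5, r3 -> r4=0xd7
body[4] sub  r2, r1, r5 -> r2=0xcc
body[5] sub  r0, r2, #25 -> r0=0xb3
epilogue: pop r5=0xee, sp=0xd4
epilogue: pop r2=0x34, sp=0xd5
r2 is callee-saved -> restored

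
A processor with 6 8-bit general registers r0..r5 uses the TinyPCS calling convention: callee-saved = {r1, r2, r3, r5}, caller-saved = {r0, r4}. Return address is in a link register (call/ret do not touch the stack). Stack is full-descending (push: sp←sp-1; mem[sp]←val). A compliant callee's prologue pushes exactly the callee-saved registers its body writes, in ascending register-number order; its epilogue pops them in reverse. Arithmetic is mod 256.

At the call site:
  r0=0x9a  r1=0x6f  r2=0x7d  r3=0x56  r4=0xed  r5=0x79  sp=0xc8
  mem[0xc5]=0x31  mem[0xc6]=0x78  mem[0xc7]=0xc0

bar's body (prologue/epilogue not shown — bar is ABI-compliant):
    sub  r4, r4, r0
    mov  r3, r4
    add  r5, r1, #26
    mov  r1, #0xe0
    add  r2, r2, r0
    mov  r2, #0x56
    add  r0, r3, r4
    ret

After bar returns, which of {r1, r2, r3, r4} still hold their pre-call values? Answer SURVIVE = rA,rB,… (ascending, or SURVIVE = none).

prologue: push r1 -> mem[0xc7]=0x6f, sp=0xc7
prologue: push r2 -> mem[0xc6]=0x7d, sp=0xc6
prologue: push r3 -> mem[0xc5]=0x56, sp=0xc5
prologue: push r5 -> mem[0xc4]=0x79, sp=0xc4
body[0] sub  r4, r4, r0 -> r4=0x53
body[1] mov  r3, r4 -> r3=0x53
body[2] add  r5, r1, #26 -> r5=0x89
body[3] mov  r1, #0xe0 -> r1=0xe0
body[4] add  r2, r2, r0 -> r2=0x17
body[5] mov  r2, #0x56 -> r2=0x56
body[6] add  r0, r3, r4 -> r0=0xa6
epilogue: pop r5=0x79, sp=0xc5
epilogue: pop r3=0x56, sp=0xc6
epilogue: pop r2=0x7d, sp=0xc7
epilogue: pop r1=0x6f, sp=0xc8
r1: callee-saved, written=True
r2: callee-saved, written=True
r3: callee-saved, written=True
r4: caller-saved, written=True

SURVIVE = r1,r2,r3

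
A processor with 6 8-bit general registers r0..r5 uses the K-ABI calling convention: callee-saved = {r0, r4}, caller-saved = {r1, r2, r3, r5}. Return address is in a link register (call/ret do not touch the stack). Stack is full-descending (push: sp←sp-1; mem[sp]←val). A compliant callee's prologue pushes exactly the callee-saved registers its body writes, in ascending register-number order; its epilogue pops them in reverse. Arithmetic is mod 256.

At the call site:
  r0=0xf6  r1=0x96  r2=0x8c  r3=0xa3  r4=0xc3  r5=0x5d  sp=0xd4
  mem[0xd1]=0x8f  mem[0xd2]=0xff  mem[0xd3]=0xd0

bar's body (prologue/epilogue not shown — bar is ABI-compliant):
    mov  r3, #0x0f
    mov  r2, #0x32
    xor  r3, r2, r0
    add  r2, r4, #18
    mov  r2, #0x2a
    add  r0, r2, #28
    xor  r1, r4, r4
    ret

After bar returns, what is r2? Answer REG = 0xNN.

REG = 0x2a

prologue: push r0 → mem[0xd3]=0xf6, sp=0xd3
body[0] mov  r3, #0x0f → r3=0x0f
body[1] mov  r2, #0x32 → r2=0x32
body[2] xor  r3, r2, r0 → r3=0xc4
body[3] add  r2, r4, #18 → r2=0xd5
body[4] mov  r2, #0x2a → r2=0x2a
body[5] add  r0, r2, #28 → r0=0x46
body[6] xor  r1, r4, r4 → r1=0x00
epilogue: pop r0=0xf6, sp=0xd4
r2 is caller-saved → body value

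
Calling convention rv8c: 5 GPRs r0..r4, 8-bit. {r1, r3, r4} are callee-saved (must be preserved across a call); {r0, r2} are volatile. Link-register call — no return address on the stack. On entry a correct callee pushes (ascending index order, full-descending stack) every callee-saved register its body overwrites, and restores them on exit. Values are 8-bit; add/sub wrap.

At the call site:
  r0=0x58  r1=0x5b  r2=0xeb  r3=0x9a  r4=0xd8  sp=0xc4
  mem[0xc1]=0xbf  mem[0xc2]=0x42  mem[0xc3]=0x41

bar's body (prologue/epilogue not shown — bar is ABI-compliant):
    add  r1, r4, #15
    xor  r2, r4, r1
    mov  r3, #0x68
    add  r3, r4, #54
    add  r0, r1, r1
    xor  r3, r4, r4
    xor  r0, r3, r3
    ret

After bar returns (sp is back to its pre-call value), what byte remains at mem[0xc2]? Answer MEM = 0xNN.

prologue: push r1 -> mem[0xc3]=0x5b, sp=0xc3
prologue: push r3 -> mem[0xc2]=0x9a, sp=0xc2
body[0] add  r1, r4, #15 -> r1=0xe7
body[1] xor  r2, r4, r1 -> r2=0x3f
body[2] mov  r3, #0x68 -> r3=0x68
body[3] add  r3, r4, #54 -> r3=0x0e
body[4] add  r0, r1, r1 -> r0=0xce
body[5] xor  r3, r4, r4 -> r3=0x00
body[6] xor  r0, r3, r3 -> r0=0x00
epilogue: pop r3=0x9a, sp=0xc3
epilogue: pop r1=0x5b, sp=0xc4
prologue pushed ['r1', 'r3'] at ['0xc3', '0xc2']

MEM = 0x9a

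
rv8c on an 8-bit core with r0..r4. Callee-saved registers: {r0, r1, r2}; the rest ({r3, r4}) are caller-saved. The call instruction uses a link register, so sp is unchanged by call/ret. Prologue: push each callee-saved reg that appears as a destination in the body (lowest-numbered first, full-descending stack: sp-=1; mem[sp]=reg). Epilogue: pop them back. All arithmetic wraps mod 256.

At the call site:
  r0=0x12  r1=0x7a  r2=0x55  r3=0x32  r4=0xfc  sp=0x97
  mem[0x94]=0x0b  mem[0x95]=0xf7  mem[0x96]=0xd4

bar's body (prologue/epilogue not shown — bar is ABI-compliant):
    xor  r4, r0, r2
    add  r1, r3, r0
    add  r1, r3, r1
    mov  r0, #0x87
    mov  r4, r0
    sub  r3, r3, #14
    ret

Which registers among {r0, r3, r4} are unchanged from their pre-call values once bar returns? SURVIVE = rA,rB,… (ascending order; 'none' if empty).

prologue: push r0 → mem[0x96]=0x12, sp=0x96
prologue: push r1 → mem[0x95]=0x7a, sp=0x95
body[0] xor  r4, r0, r2 → r4=0x47
body[1] add  r1, r3, r0 → r1=0x44
body[2] add  r1, r3, r1 → r1=0x76
body[3] mov  r0, #0x87 → r0=0x87
body[4] mov  r4, r0 → r4=0x87
body[5] sub  r3, r3, #14 → r3=0x24
epilogue: pop r1=0x7a, sp=0x96
epilogue: pop r0=0x12, sp=0x97
r0: callee-saved, written=True
r3: caller-saved, written=True
r4: caller-saved, written=True

SURVIVE = r0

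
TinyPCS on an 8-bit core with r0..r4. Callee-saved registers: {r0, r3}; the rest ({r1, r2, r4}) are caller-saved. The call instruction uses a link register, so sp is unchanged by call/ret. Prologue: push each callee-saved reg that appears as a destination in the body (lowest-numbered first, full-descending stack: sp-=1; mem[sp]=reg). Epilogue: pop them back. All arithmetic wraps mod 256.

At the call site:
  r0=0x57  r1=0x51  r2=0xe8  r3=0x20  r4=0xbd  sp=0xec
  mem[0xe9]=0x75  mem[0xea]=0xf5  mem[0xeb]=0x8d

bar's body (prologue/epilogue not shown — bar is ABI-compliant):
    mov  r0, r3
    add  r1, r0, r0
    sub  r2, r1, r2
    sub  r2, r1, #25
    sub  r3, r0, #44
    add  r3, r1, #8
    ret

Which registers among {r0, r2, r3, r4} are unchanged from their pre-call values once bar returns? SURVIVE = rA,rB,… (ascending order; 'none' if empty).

prologue: push r0 → mem[0xeb]=0x57, sp=0xeb
prologue: push r3 → mem[0xea]=0x20, sp=0xea
body[0] mov  r0, r3 → r0=0x20
body[1] add  r1, r0, r0 → r1=0x40
body[2] sub  r2, r1, r2 → r2=0x58
body[3] sub  r2, r1, #25 → r2=0x27
body[4] sub  r3, r0, #44 → r3=0xf4
body[5] add  r3, r1, #8 → r3=0x48
epilogue: pop r3=0x20, sp=0xeb
epilogue: pop r0=0x57, sp=0xec
r0: callee-saved, written=True
r2: caller-saved, written=True
r3: callee-saved, written=True
r4: caller-saved, written=False

SURVIVE = r0,r3,r4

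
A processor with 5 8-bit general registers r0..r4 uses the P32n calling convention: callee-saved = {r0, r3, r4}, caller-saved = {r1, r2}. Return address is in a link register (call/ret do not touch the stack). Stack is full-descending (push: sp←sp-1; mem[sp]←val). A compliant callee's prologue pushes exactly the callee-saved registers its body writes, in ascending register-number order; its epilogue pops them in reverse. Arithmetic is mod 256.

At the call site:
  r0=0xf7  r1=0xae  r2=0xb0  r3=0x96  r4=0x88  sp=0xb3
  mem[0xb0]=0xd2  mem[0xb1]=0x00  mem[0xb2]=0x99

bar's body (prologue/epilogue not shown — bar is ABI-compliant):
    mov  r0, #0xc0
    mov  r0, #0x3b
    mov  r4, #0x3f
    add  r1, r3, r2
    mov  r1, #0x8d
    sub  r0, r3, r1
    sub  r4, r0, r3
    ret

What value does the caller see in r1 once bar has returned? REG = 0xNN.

prologue: push r0 → mem[0xb2]=0xf7, sp=0xb2
prologue: push r4 → mem[0xb1]=0x88, sp=0xb1
body[0] mov  r0, #0xc0 → r0=0xc0
body[1] mov  r0, #0x3b → r0=0x3b
body[2] mov  r4, #0x3f → r4=0x3f
body[3] add  r1, r3, r2 → r1=0x46
body[4] mov  r1, #0x8d → r1=0x8d
body[5] sub  r0, r3, r1 → r0=0x09
body[6] sub  r4, r0, r3 → r4=0x73
epilogue: pop r4=0x88, sp=0xb2
epilogue: pop r0=0xf7, sp=0xb3
r1 is caller-saved → body value

REG = 0x8d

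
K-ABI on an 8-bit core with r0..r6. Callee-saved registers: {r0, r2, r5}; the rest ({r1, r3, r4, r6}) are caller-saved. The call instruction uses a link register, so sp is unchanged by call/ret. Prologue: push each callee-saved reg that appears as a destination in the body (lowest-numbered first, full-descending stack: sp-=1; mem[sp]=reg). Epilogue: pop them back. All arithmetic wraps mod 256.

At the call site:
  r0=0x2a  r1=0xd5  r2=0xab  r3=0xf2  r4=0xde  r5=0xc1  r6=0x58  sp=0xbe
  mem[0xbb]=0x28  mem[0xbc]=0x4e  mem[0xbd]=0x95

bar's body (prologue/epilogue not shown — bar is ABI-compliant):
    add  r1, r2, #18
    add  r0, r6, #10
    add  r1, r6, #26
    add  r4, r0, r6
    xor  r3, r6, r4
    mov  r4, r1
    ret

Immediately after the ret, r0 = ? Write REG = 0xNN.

REG = 0x2a

prologue: push r0 -> mem[0xbd]=0x2a, sp=0xbd
body[0] add  r1, r2, #18 -> r1=0xbd
body[1] add  r0, r6, #10 -> r0=0x62
body[2] add  r1, r6, #26 -> r1=0x72
body[3] add  r4, r0, r6 -> r4=0xba
body[4] xor  r3, r6, r4 -> r3=0xe2
body[5] mov  r4, r1 -> r4=0x72
epilogue: pop r0=0x2a, sp=0xbe
r0 is callee-saved -> restored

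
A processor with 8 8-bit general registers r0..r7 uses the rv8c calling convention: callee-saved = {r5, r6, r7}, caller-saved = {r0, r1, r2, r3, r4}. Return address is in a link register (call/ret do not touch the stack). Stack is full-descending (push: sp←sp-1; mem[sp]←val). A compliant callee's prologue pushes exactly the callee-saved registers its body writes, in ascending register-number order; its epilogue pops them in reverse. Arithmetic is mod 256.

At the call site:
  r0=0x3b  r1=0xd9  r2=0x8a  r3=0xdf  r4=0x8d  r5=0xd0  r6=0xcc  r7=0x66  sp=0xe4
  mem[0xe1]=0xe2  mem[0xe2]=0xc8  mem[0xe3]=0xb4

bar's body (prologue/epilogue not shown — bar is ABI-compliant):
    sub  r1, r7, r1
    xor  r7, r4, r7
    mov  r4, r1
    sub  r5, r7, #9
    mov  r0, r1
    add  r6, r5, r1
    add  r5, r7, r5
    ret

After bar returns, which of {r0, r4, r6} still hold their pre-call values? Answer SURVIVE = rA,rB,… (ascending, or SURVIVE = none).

prologue: push r5 -> mem[0xe3]=0xd0, sp=0xe3
prologue: push r6 -> mem[0xe2]=0xcc, sp=0xe2
prologue: push r7 -> mem[0xe1]=0x66, sp=0xe1
body[0] sub  r1, r7, r1 -> r1=0x8d
body[1] xor  r7, r4, r7 -> r7=0xeb
body[2] mov  r4, r1 -> r4=0x8d
body[3] sub  r5, r7, #9 -> r5=0xe2
body[4] mov  r0, r1 -> r0=0x8d
body[5] add  r6, r5, r1 -> r6=0x6f
body[6] add  r5, r7, r5 -> r5=0xcd
epilogue: pop r7=0x66, sp=0xe2
epilogue: pop r6=0xcc, sp=0xe3
epilogue: pop r5=0xd0, sp=0xe4
r0: caller-saved, written=True
r4: caller-saved, written=True
r6: callee-saved, written=True

SURVIVE = r4,r6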